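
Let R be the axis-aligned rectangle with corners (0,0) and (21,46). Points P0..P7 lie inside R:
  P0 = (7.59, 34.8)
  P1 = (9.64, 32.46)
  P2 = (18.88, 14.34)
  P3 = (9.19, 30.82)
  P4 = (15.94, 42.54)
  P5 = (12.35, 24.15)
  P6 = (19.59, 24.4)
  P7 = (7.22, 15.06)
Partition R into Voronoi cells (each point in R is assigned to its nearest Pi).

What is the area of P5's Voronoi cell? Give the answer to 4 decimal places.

1. box [0,21]×[0,46]: [(0, 0) (21, 0) (21, 46) (0, 46)]
2. ⊥bis P5·P0 via (9.97,29.475): [(0, 25.0189) (0, 0) (21, 0) (21, 34.4048)]  |A|=623.9495
3. ⊥bis P5·P1 via (10.995,28.305): [(0, 24.7194) (0, 0) (21, 0) (21, 31.5678)]  |A|=591.0151
4. ⊥bis P5·P2 via (15.615,19.245): [(0, 24.7194) (0, 8.8509) (21, 22.8295) (21, 31.5678)]  |A|=258.3706
5. ⊥bis P5·P3 via (10.77,27.485): [(15.8267, 29.8807) (0, 22.3826) (0, 8.8509) (21, 22.8295) (21, 31.5678)]  |A|=239.8785
6. ⊥bis P5·P4 via (14.145,33.345): [(15.8267, 29.8807) (0, 22.3826) (0, 8.8509) (21, 22.8295) (21, 31.5678)]  |A|=239.8785
7. ⊥bis P5·P6 via (15.97,24.275): [(15.7772, 29.8572) (0, 22.3826) (0, 8.8509) (16.1318, 19.589)]  |A|=191.4724
8. ⊥bis P5·P7 via (9.785,19.605): [(15.7772, 29.8572) (2.6439, 23.6351) (13.2327, 17.6593) (16.1318, 19.589)]  |A|=87.4106
9. canonical 4-gon: [(15.7772, 29.8572) (2.6439, 23.6351) (13.2327, 17.6593) (16.1318, 19.589)]
10. shoelace: 87.4106

Area of P5's cell: 87.4106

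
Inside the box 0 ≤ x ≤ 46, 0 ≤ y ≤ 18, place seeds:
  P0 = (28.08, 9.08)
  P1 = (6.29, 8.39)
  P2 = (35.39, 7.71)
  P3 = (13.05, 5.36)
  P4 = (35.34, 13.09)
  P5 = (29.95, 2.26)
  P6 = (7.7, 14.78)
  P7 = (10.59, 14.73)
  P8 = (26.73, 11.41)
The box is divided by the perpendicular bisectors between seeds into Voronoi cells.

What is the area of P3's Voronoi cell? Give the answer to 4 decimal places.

1. box [0,46]×[0,18]: [(0, 0) (46, 0) (46, 18) (0, 18)]
2. ⊥bis P3·P0 via (20.565,7.22): [(0, 0) (22.352, 0) (17.8969, 18) (0, 18)]  |A|=362.2399
3. ⊥bis P3·P1 via (9.67,6.875): [(6.5885, 0) (22.352, 0) (17.8969, 18) (14.6565, 18)]  |A|=171.0353
4. ⊥bis P3·P2 via (24.22,6.535): [(6.5885, 0) (22.352, 0) (17.8969, 18) (14.6565, 18)]  |A|=171.0353
5. ⊥bis P3·P4 via (24.195,9.225): [(6.5885, 0) (22.352, 0) (17.8969, 18) (14.6565, 18)]  |A|=171.0353
6. ⊥bis P3·P5 via (21.5,3.81): [(6.5885, 0) (20.8011, 0) (21.4613, 3.5988) (17.8969, 18) (14.6565, 18)]  |A|=168.2447
7. ⊥bis P3·P6 via (10.375,10.07): [(11.3504, 10.624) (6.5885, 0) (20.8011, 0) (21.4613, 3.5988) (18.6907, 14.7928)]  |A|=142.8686
8. ⊥bis P3·P7 via (11.82,10.045): [(10.9936, 9.828) (6.5885, 0) (20.8011, 0) (21.4613, 3.5988) (19.3749, 12.0285)]  |A|=128.3539
9. ⊥bis P3·P8 via (19.89,8.385): [(18.3927, 11.7706) (10.9936, 9.828) (6.5885, 0) (20.8011, 0) (21.4613, 3.5988) (20.7681, 6.3996)]  |A|=125.41
10. canonical 6-gon: [(18.3927, 11.7706) (10.9936, 9.828) (6.5885, 0) (20.8011, 0) (21.4613, 3.5988) (20.7681, 6.3996)]
11. shoelace: 125.41

Area of P3's cell: 125.4100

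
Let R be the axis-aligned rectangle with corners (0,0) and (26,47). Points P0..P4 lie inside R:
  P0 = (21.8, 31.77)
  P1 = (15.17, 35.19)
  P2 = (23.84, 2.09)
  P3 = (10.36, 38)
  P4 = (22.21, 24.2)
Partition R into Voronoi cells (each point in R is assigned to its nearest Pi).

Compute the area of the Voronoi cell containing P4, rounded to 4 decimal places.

1. box [0,26]×[0,47]: [(0, 0) (26, 0) (26, 47) (0, 47)]
2. ⊥bis P4·P0 via (22.005,27.985): [(0, 26.7932) (0, 0) (26, 0) (26, 28.2014)]  |A|=714.9292
3. ⊥bis P4·P1 via (18.69,29.695): [(15.4678, 27.6309) (0, 17.7225) (0, 0) (26, 0) (26, 28.2014)]  |A|=644.7774
4. ⊥bis P4·P2 via (23.025,13.145): [(15.4678, 27.6309) (0, 17.7225) (0, 11.4475) (26, 13.3643) (26, 28.2014)]  |A|=322.2232
5. ⊥bis P4·P3 via (16.285,31.1): [(15.4678, 27.6309) (2.7801, 19.5034) (0, 17.1161) (0, 11.4475) (26, 13.3643) (26, 28.2014)]  |A|=321.3803
6. canonical 6-gon: [(15.4678, 27.6309) (2.7801, 19.5034) (0, 17.1161) (0, 11.4475) (26, 13.3643) (26, 28.2014)]
7. shoelace: 321.3803

Area of P4's cell: 321.3803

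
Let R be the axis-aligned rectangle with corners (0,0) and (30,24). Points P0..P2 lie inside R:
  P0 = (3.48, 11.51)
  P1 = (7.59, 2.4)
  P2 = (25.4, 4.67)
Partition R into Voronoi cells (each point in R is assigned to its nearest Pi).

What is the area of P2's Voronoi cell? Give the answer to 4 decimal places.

Area of P2's cell: 315.3742

1. box [0,30]×[0,24]: [(0, 0) (30, 0) (30, 24) (0, 24)]
2. ⊥bis P2·P0 via (14.44,8.09): [(11.9156, 0) (30, 0) (30, 24) (19.4046, 24)]  |A|=344.1578
3. ⊥bis P2·P1 via (16.495,3.535): [(15.4868, 11.4448) (16.9456, 0) (30, 0) (30, 24) (19.4046, 24)]  |A|=315.3742
4. canonical 5-gon: [(15.4868, 11.4448) (16.9456, 0) (30, 0) (30, 24) (19.4046, 24)]
5. shoelace: 315.3742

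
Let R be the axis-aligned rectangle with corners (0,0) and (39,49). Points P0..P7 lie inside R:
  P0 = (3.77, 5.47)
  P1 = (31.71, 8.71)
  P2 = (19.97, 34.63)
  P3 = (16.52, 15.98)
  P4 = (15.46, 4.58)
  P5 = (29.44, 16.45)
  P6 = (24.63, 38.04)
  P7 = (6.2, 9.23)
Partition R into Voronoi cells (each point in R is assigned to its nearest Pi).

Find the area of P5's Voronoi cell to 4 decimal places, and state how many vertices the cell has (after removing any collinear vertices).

1. box [0,39]×[0,49]: [(0, 0) (39, 0) (39, 49) (0, 49)]
2. ⊥bis P5·P0 via (16.605,10.96): [(21.293, 0) (39, 0) (39, 49) (0.3339, 49)]  |A|=1381.1412
3. ⊥bis P5·P1 via (30.575,12.58): [(17.5465, 8.759) (39, 15.0509) (39, 49) (0.3339, 49)]  |A|=1142.1461
4. ⊥bis P5·P2 via (24.705,25.54): [(12.9808, 19.4329) (17.5465, 8.759) (39, 15.0509) (39, 32.9863)]  |A|=362.1916
5. ⊥bis P5·P3 via (22.98,16.215): [(22.6792, 24.4847) (23.191, 10.4144) (39, 15.0509) (39, 32.9863)]  |A|=258.7657
6. ⊥bis P5·P4 via (22.45,10.515): [(22.6792, 24.4847) (23.191, 10.4144) (39, 15.0509) (39, 32.9863)]  |A|=258.7657
7. ⊥bis P5·P6 via (27.035,27.245): [(28.683, 27.6122) (22.6792, 24.4847) (23.191, 10.4144) (39, 15.0509) (39, 29.9107)]  |A|=242.9001
8. ⊥bis P5·P7 via (17.82,12.84): [(28.683, 27.6122) (22.6792, 24.4847) (23.191, 10.4144) (39, 15.0509) (39, 29.9107)]  |A|=242.9001
9. canonical 5-gon: [(28.683, 27.6122) (22.6792, 24.4847) (23.191, 10.4144) (39, 15.0509) (39, 29.9107)]
10. shoelace: 242.9001

Area of P5's cell: 242.9001 (5 vertices)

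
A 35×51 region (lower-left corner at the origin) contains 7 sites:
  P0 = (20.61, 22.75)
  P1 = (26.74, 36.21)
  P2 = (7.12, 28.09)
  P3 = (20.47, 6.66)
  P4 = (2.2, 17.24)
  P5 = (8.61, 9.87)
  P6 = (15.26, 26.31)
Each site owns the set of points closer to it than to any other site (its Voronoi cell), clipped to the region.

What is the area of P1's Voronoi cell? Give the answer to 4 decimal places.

Area of P1's cell: 467.0617

1. box [0,35]×[0,51]: [(0, 0) (35, 0) (35, 51) (0, 51)]
2. ⊥bis P1·P0 via (23.675,29.48): [(0, 40.2622) (35, 24.3223) (35, 51) (0, 51)]  |A|=654.7716
3. ⊥bis P1·P2 via (16.93,32.15): [(16.7251, 32.6452) (35, 24.3223) (35, 51) (9.1287, 51)]  |A|=481.1983
4. ⊥bis P1·P3 via (23.605,21.435): [(16.7251, 32.6452) (35, 24.3223) (35, 51) (9.1287, 51)]  |A|=481.1983
5. ⊥bis P1·P4 via (14.47,26.725): [(16.7251, 32.6452) (35, 24.3223) (35, 51) (9.1287, 51)]  |A|=481.1983
6. ⊥bis P1·P5 via (17.675,23.04): [(16.7251, 32.6452) (35, 24.3223) (35, 51) (9.1287, 51)]  |A|=481.1983
7. ⊥bis P1·P6 via (21,31.26): [(13.8826, 39.5133) (21.7977, 30.335) (35, 24.3223) (35, 51) (9.1287, 51)]  |A|=467.0617
8. canonical 5-gon: [(13.8826, 39.5133) (21.7977, 30.335) (35, 24.3223) (35, 51) (9.1287, 51)]
9. shoelace: 467.0617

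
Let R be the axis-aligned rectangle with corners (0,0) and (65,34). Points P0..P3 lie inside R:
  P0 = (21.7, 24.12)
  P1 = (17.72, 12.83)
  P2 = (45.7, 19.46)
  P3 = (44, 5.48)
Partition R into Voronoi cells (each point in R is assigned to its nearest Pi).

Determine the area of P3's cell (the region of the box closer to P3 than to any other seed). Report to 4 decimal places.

Area of P3's cell: 421.2568

1. box [0,65]×[0,34]: [(0, 0) (65, 0) (65, 34) (0, 34)]
2. ⊥bis P3·P0 via (32.85,14.8): [(20.4791, 0) (65, 0) (65, 34) (48.8988, 34)]  |A|=1030.5766
3. ⊥bis P3·P1 via (30.86,9.155): [(32.232, 14.0607) (28.2995, 0) (65, 0) (65, 34) (48.8988, 34)]  |A|=975.596
4. ⊥bis P3·P2 via (44.85,12.47): [(32.2168, 14.0062) (28.2995, 0) (65, 0) (65, 10.0197)]  |A|=421.2568
5. canonical 4-gon: [(32.2168, 14.0062) (28.2995, 0) (65, 0) (65, 10.0197)]
6. shoelace: 421.2568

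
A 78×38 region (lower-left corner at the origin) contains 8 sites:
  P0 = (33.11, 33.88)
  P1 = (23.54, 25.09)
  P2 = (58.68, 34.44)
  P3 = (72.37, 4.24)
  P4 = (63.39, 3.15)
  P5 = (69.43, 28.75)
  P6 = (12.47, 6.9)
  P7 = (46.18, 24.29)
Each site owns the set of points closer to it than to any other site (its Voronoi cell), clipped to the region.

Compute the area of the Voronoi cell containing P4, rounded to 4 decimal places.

Area of P4's cell: 320.3582

1. box [0,78]×[0,38]: [(0, 0) (78, 0) (78, 38) (0, 38)]
2. ⊥bis P4·P0 via (48.25,18.515): [(29.4598, 0) (78, 0) (78, 38) (68.0246, 38)]  |A|=1111.7961
3. ⊥bis P4·P1 via (43.465,14.12): [(43.08, 13.4207) (35.691, 0) (78, 0) (78, 38) (68.0246, 38)]  |A|=1069.9827
4. ⊥bis P4·P2 via (61.035,18.795): [(46.2801, 16.574) (43.08, 13.4207) (35.691, 0) (78, 0) (78, 21.3487)]  |A|=699.0274
5. ⊥bis P4·P3 via (67.88,3.695): [(65.9572, 19.5359) (46.2801, 16.574) (43.08, 13.4207) (35.691, 0) (68.3285, 0)]  |A|=476.0077
6. ⊥bis P4·P5 via (66.41,15.95): [(66.392, 15.9543) (56.9548, 18.1808) (46.2801, 16.574) (43.08, 13.4207) (35.691, 0) (68.3285, 0)]  |A|=459.5914
7. ⊥bis P4·P6 via (37.93,5.025): [(66.392, 15.9543) (56.9548, 18.1808) (46.2801, 16.574) (43.08, 13.4207) (37.8485, 3.9187) (37.5599, 0) (68.3285, 0)]  |A|=455.9295
8. ⊥bis P4·P7 via (54.785,13.72): [(66.392, 15.9543) (59.5208, 17.5754) (37.932, 0) (68.3285, 0)]  |A|=320.3582
9. canonical 4-gon: [(66.392, 15.9543) (59.5208, 17.5754) (37.932, 0) (68.3285, 0)]
10. shoelace: 320.3582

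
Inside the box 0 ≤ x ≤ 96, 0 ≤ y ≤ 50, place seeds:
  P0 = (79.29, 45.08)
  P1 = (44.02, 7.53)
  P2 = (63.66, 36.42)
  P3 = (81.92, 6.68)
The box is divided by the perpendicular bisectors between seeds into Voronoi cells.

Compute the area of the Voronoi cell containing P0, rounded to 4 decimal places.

Area of P0's cell: 545.9002

1. box [0,96]×[0,50]: [(0, 0) (96, 0) (96, 50) (0, 50)]
2. ⊥bis P0·P1 via (61.655,26.305): [(89.6605, 0) (96, 0) (96, 50) (36.4283, 50)]  |A|=1647.782
3. ⊥bis P0·P2 via (71.475,40.75): [(94.0531, 0) (96, 0) (96, 50) (66.3499, 50)]  |A|=789.9256
4. ⊥bis P0·P3 via (80.605,25.88): [(79.7465, 25.8212) (96, 26.9344) (96, 50) (66.3499, 50)]  |A|=545.9002
5. canonical 4-gon: [(79.7465, 25.8212) (96, 26.9344) (96, 50) (66.3499, 50)]
6. shoelace: 545.9002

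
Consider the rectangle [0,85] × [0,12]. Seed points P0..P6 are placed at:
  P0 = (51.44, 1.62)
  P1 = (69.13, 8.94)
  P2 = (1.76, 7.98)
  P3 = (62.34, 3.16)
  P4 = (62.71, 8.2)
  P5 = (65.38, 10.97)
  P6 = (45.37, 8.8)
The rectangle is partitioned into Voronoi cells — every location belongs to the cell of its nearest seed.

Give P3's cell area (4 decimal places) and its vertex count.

Area of P3's cell: 67.0150 (4 vertices)

1. box [0,85]×[0,12]: [(0, 0) (85, 0) (85, 12) (0, 12)]
2. ⊥bis P3·P0 via (56.89,2.39): [(57.2277, 0) (85, 0) (85, 12) (55.5323, 12)]  |A|=343.4404
3. ⊥bis P3·P1 via (65.735,6.05): [(57.2277, 0) (70.8851, 0) (60.6701, 12) (55.5323, 12)]  |A|=112.7712
4. ⊥bis P3·P2 via (32.05,5.57): [(57.2277, 0) (70.8851, 0) (60.6701, 12) (55.5323, 12)]  |A|=112.7712
5. ⊥bis P3·P4 via (62.525,5.68): [(56.3612, 6.1325) (57.2277, 0) (70.8851, 0) (66.2849, 5.404)]  |A|=67.015
6. ⊥bis P3·P5 via (63.86,7.065): [(56.3612, 6.1325) (57.2277, 0) (70.8851, 0) (66.2849, 5.404)]  |A|=67.015
7. ⊥bis P3·P6 via (53.855,5.98): [(56.3612, 6.1325) (57.2277, 0) (70.8851, 0) (66.2849, 5.404)]  |A|=67.015
8. canonical 4-gon: [(56.3612, 6.1325) (57.2277, 0) (70.8851, 0) (66.2849, 5.404)]
9. shoelace: 67.015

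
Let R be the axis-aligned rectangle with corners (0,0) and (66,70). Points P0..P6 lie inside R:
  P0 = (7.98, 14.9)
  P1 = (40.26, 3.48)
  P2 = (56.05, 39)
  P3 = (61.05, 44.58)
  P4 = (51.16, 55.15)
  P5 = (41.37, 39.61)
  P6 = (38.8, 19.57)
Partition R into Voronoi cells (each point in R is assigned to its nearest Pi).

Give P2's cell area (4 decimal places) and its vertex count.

Area of P2's cell: 378.0323 (6 vertices)

1. box [0,66]×[0,70]: [(0, 0) (66, 0) (66, 70) (0, 70)]
2. ⊥bis P2·P0 via (32.015,26.95): [(45.5264, 0) (66, 0) (66, 70) (10.4318, 70)]  |A|=2661.462
3. ⊥bis P2·P1 via (48.155,21.24): [(31.07, 28.8349) (66, 13.3072) (66, 70) (10.4318, 70)]  |A|=2133.8743
4. ⊥bis P2·P3 via (58.55,41.79): [(31.07, 28.8349) (66, 13.3072) (66, 35.1144) (27.0676, 70) (10.4318, 70)]  |A|=1454.7844
5. ⊥bis P2·P4 via (53.605,47.075): [(26.1005, 38.747) (31.07, 28.8349) (66, 13.3072) (66, 35.1144) (52.8926, 46.8593)]  |A|=780.0806
6. ⊥bis P2·P5 via (48.71,39.305): [(48.9746, 45.673) (47.9629, 21.3254) (66, 13.3072) (66, 35.1144) (52.8926, 46.8593)]  |A|=440.0571
7. ⊥bis P2·P6 via (47.425,29.285): [(48.9746, 45.673) (48.2627, 28.5413) (64.8424, 13.8218) (66, 13.3072) (66, 35.1144) (52.8926, 46.8593)]  |A|=378.0323
8. canonical 6-gon: [(48.9746, 45.673) (48.2627, 28.5413) (64.8424, 13.8218) (66, 13.3072) (66, 35.1144) (52.8926, 46.8593)]
9. shoelace: 378.0323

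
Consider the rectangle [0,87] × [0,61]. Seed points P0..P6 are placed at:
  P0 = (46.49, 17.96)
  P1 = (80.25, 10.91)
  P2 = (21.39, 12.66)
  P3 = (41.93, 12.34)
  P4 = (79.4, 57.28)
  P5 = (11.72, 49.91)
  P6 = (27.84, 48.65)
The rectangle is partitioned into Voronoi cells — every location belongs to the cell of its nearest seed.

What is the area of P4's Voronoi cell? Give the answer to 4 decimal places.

1. box [0,87]×[0,61]: [(0, 0) (87, 0) (87, 61) (0, 61)]
2. ⊥bis P4·P0 via (62.945,37.62): [(87, 17.4865) (87, 61) (35.0112, 61)]  |A|=1131.108
3. ⊥bis P4·P1 via (79.825,34.095): [(67.4281, 33.8678) (87, 34.2265) (87, 61) (35.0112, 61)]  |A|=967.2907
4. ⊥bis P4·P2 via (50.395,34.97): [(67.4281, 33.8678) (87, 34.2265) (87, 61) (35.0112, 61)]  |A|=967.2907
5. ⊥bis P4·P3 via (60.665,34.81): [(67.4281, 33.8678) (87, 34.2265) (87, 61) (35.0112, 61)]  |A|=967.2907
6. ⊥bis P4·P5 via (45.56,53.595): [(45.7306, 52.0281) (67.4281, 33.8678) (87, 34.2265) (87, 61) (44.7536, 61)]  |A|=923.5864
7. ⊥bis P4·P6 via (53.62,52.965): [(55.0877, 44.1964) (67.4281, 33.8678) (87, 34.2265) (87, 61) (52.2751, 61)]  |A|=822.2428
8. canonical 5-gon: [(55.0877, 44.1964) (67.4281, 33.8678) (87, 34.2265) (87, 61) (52.2751, 61)]
9. shoelace: 822.2428

Area of P4's cell: 822.2428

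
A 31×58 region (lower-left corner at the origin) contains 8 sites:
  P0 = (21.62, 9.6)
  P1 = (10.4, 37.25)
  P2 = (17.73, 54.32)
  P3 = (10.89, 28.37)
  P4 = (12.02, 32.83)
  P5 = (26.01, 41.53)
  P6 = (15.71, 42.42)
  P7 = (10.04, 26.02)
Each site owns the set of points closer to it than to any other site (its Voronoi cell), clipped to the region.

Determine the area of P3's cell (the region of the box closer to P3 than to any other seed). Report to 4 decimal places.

Area of P3's cell: 95.4131

1. box [0,31]×[0,58]: [(0, 0) (31, 0) (31, 58) (0, 58)]
2. ⊥bis P3·P0 via (16.255,18.985): [(0, 9.6927) (31, 27.4141) (31, 58) (0, 58)]  |A|=1222.8446
3. ⊥bis P3·P1 via (10.645,32.81): [(0, 32.2226) (0, 9.6927) (31, 27.4141) (31, 33.9332)]  |A|=450.2595
4. ⊥bis P3·P2 via (14.31,41.345): [(0, 32.2226) (0, 9.6927) (31, 27.4141) (31, 33.9332)]  |A|=450.2595
5. ⊥bis P3·P4 via (11.455,30.6): [(4.1475, 32.4515) (0, 32.2226) (0, 9.6927) (28.8594, 26.1904)]  |A|=340.9107
6. ⊥bis P3·P5 via (18.45,34.95): [(25.2862, 27.0957) (4.1475, 32.4515) (0, 32.2226) (0, 9.6927) (26.9995, 25.1272)]  |A|=338.1693
7. ⊥bis P3·P6 via (13.3,35.395): [(25.2862, 27.0957) (4.1475, 32.4515) (0, 32.2226) (0, 9.6927) (26.9995, 25.1272)]  |A|=338.1693
8. ⊥bis P3·P7 via (10.465,27.195): [(25.2862, 27.0957) (4.1475, 32.4515) (0, 32.2226) (0, 30.9802) (22.8074, 22.7307) (26.9995, 25.1272)]  |A|=95.4131
9. canonical 6-gon: [(25.2862, 27.0957) (4.1475, 32.4515) (0, 32.2226) (0, 30.9802) (22.8074, 22.7307) (26.9995, 25.1272)]
10. shoelace: 95.4131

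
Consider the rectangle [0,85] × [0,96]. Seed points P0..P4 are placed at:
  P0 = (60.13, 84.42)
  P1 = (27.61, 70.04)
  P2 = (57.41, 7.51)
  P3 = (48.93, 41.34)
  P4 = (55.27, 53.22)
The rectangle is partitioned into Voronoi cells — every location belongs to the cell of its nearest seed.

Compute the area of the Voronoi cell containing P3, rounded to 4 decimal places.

1. box [0,85]×[0,96]: [(0, 0) (85, 0) (85, 96) (0, 96)]
2. ⊥bis P3·P0 via (54.53,62.88): [(0, 77.0568) (0, 0) (85, 0) (85, 54.9584)]  |A|=5610.644
3. ⊥bis P3·P1 via (38.27,55.69): [(49.655, 64.1474) (0, 27.2609) (0, 0) (85, 0) (85, 54.9584)]  |A|=4374.336
4. ⊥bis P3·P2 via (53.17,24.425): [(49.655, 64.1474) (0, 27.2609) (0, 11.0971) (85, 32.4037) (85, 54.9584)]  |A|=2525.5517
5. ⊥bis P3·P4 via (52.1,47.28): [(37.4636, 55.091) (0, 27.2609) (0, 11.0971) (81.5813, 31.5467)]  |A|=1714.2556
6. canonical 4-gon: [(37.4636, 55.091) (0, 27.2609) (0, 11.0971) (81.5813, 31.5467)]
7. shoelace: 1714.2556

Area of P3's cell: 1714.2556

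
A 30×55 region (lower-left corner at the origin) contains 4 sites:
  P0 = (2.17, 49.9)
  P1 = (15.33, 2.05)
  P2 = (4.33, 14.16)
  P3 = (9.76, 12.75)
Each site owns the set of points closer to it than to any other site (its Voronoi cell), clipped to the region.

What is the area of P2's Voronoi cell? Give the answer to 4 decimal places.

Area of P2's cell: 244.7493

1. box [0,30]×[0,55]: [(0, 0) (30, 0) (30, 55) (0, 55)]
2. ⊥bis P2·P0 via (3.25,32.03): [(0, 31.8336) (0, 0) (30, 0) (30, 33.6467)]  |A|=982.2039
3. ⊥bis P2·P1 via (9.83,8.105): [(0, 31.8336) (0, 0) (0.9071, 0) (30, 26.4262) (30, 33.6467)]  |A|=597.7966
4. ⊥bis P2·P3 via (7.045,13.455): [(12.0058, 32.5592) (0, 31.8336) (0, 0) (0.9071, 0) (4.3673, 3.143)]  |A|=244.7493
5. canonical 5-gon: [(12.0058, 32.5592) (0, 31.8336) (0, 0) (0.9071, 0) (4.3673, 3.143)]
6. shoelace: 244.7493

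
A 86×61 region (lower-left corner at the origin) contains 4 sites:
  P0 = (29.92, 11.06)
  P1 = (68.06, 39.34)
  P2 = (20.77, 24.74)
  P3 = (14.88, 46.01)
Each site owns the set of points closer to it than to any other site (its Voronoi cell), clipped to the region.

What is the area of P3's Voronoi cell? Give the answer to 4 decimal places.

1. box [0,86]×[0,61]: [(0, 0) (86, 0) (86, 61) (0, 61)]
2. ⊥bis P3·P0 via (22.4,28.535): [(0, 18.8956) (86, 55.9039) (86, 61) (0, 61)]  |A|=2029.6191
3. ⊥bis P3·P1 via (41.47,42.675): [(0, 18.8956) (40.6833, 36.4028) (43.7684, 61) (0, 61)]  |A|=1394.7617
4. ⊥bis P3·P2 via (17.825,35.375): [(0, 30.439) (41.3722, 41.8956) (43.7684, 61) (0, 61)]  |A|=1050.2733
5. canonical 4-gon: [(0, 30.439) (41.3722, 41.8956) (43.7684, 61) (0, 61)]
6. shoelace: 1050.2733

Area of P3's cell: 1050.2733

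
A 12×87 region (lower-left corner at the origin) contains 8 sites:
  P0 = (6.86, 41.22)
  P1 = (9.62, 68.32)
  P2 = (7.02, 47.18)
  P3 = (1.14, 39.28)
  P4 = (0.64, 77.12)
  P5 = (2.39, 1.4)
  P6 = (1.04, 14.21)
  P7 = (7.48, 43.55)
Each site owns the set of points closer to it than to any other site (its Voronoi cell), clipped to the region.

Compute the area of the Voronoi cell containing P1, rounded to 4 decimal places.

Area of P1's cell: 186.8695

1. box [0,12]×[0,87]: [(0, 0) (12, 0) (12, 87) (0, 87)]
2. ⊥bis P1·P0 via (8.24,54.77): [(0, 55.6092) (12, 54.3871) (12, 87) (0, 87)]  |A|=384.0224
3. ⊥bis P1·P2 via (8.32,57.75): [(0, 58.7733) (12, 57.2974) (12, 87) (0, 87)]  |A|=347.576
4. ⊥bis P1·P3 via (5.38,53.8): [(0, 58.7733) (12, 57.2974) (12, 87) (0, 87)]  |A|=347.576
5. ⊥bis P1·P4 via (5.13,72.72): [(0, 67.4851) (0, 58.7733) (12, 57.2974) (12, 79.7305)]  |A|=186.8695
6. ⊥bis P1·P5 via (6.005,34.86): [(0, 67.4851) (0, 58.7733) (12, 57.2974) (12, 79.7305)]  |A|=186.8695
7. ⊥bis P1·P6 via (5.33,41.265): [(0, 67.4851) (0, 58.7733) (12, 57.2974) (12, 79.7305)]  |A|=186.8695
8. ⊥bis P1·P7 via (8.55,55.935): [(0, 67.4851) (0, 58.7733) (12, 57.2974) (12, 79.7305)]  |A|=186.8695
9. canonical 4-gon: [(0, 67.4851) (0, 58.7733) (12, 57.2974) (12, 79.7305)]
10. shoelace: 186.8695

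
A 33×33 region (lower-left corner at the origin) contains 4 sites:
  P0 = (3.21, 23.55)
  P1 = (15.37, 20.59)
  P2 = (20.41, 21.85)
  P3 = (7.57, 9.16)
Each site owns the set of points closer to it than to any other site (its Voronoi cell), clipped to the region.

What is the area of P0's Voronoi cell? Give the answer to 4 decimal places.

1. box [0,33]×[0,33]: [(0, 0) (33, 0) (33, 33) (0, 33)]
2. ⊥bis P0·P1 via (9.29,22.07): [(0, 0) (3.9177, 0) (11.9506, 33) (0, 33)]  |A|=261.8268
3. ⊥bis P0·P2 via (11.81,22.7): [(0, 0) (3.9177, 0) (11.9506, 33) (0, 33)]  |A|=261.8268
4. ⊥bis P0·P3 via (5.39,16.355): [(0, 14.7219) (8.0986, 17.1757) (11.9506, 33) (0, 33)]  |A|=168.5687
5. canonical 4-gon: [(0, 14.7219) (8.0986, 17.1757) (11.9506, 33) (0, 33)]
6. shoelace: 168.5687

Area of P0's cell: 168.5687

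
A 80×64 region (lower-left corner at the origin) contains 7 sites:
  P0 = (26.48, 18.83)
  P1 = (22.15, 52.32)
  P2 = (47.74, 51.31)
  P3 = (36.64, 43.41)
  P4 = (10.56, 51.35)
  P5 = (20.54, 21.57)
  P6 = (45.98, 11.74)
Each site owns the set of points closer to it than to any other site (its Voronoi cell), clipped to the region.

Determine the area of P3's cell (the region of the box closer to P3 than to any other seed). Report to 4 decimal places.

1. box [0,80]×[0,64]: [(0, 0) (80, 0) (80, 64) (0, 64)]
2. ⊥bis P3·P0 via (31.56,31.12): [(0, 44.1651) (80, 11.0976) (80, 64) (0, 64)]  |A|=2909.49
3. ⊥bis P3·P1 via (29.395,47.865): [(21.6238, 35.2271) (80, 11.0976) (80, 64) (39.3165, 64)]  |A|=2129.411
4. ⊥bis P3·P2 via (42.19,47.36): [(35.1591, 57.2389) (21.6238, 35.2271) (62.9961, 18.1261)]  |A|=571.0733
5. ⊥bis P3·P4 via (23.6,47.38): [(35.1591, 57.2389) (21.6238, 35.2271) (62.9961, 18.1261)]  |A|=571.0733
6. ⊥bis P3·P5 via (28.59,32.49): [(35.1591, 57.2389) (22.6386, 36.8773) (29.0296, 32.1659) (62.9961, 18.1261)]  |A|=563.4096
7. ⊥bis P3·P6 via (41.31,27.575): [(53.6757, 31.2218) (35.1591, 57.2389) (22.6386, 36.8773) (29.0296, 32.1659) (40.6251, 27.373)]  |A|=460.0189
8. canonical 5-gon: [(53.6757, 31.2218) (35.1591, 57.2389) (22.6386, 36.8773) (29.0296, 32.1659) (40.6251, 27.373)]
9. shoelace: 460.0189

Area of P3's cell: 460.0189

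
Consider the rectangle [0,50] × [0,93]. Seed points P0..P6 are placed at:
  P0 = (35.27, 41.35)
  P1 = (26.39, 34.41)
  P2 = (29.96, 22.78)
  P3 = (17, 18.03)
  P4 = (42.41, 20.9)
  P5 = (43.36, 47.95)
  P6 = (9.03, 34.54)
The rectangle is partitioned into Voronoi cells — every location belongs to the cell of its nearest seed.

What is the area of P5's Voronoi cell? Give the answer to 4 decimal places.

Area of P5's cell: 1493.4098

1. box [0,50]×[0,93]: [(0, 0) (50, 0) (50, 93) (0, 93)]
2. ⊥bis P5·P0 via (39.315,44.65): [(0, 92.8407) (50, 31.5528) (50, 93) (0, 93)]  |A|=1540.164
3. ⊥bis P5·P1 via (34.875,41.18): [(0, 92.8407) (50, 31.5528) (50, 93) (0, 93)]  |A|=1540.164
4. ⊥bis P5·P2 via (36.66,35.365): [(0, 92.8407) (50, 31.5528) (50, 93) (0, 93)]  |A|=1540.164
5. ⊥bis P5·P3 via (30.18,32.99): [(0, 92.8407) (50, 31.5528) (50, 93) (0, 93)]  |A|=1540.164
6. ⊥bis P5·P4 via (42.885,34.425): [(0, 92.8407) (47.7975, 34.2525) (50, 34.1751) (50, 93) (0, 93)]  |A|=1537.2762
7. ⊥bis P5·P6 via (26.195,41.245): [(11.5901, 78.634) (47.7975, 34.2525) (50, 34.1751) (50, 93) (5.9784, 93)]  |A|=1493.4098
8. canonical 5-gon: [(11.5901, 78.634) (47.7975, 34.2525) (50, 34.1751) (50, 93) (5.9784, 93)]
9. shoelace: 1493.4098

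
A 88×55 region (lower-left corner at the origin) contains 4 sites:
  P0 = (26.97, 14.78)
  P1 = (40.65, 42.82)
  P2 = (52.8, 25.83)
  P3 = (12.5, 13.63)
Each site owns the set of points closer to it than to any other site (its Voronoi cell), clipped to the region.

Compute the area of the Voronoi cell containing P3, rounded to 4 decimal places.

1. box [0,88]×[0,55]: [(0, 0) (88, 0) (88, 55) (0, 55)]
2. ⊥bis P3·P0 via (19.735,14.205): [(0, 0) (20.8639, 0) (16.4928, 55) (0, 55)]  |A|=1027.3111
3. ⊥bis P3·P1 via (26.575,28.225): [(0, 53.8532) (0, 0) (20.8639, 0) (17.9605, 36.5326)]  |A|=864.722
4. ⊥bis P3·P2 via (32.65,19.73): [(0, 53.8532) (0, 0) (20.8639, 0) (17.9605, 36.5326)]  |A|=864.722
5. canonical 4-gon: [(0, 53.8532) (0, 0) (20.8639, 0) (17.9605, 36.5326)]
6. shoelace: 864.722

Area of P3's cell: 864.7220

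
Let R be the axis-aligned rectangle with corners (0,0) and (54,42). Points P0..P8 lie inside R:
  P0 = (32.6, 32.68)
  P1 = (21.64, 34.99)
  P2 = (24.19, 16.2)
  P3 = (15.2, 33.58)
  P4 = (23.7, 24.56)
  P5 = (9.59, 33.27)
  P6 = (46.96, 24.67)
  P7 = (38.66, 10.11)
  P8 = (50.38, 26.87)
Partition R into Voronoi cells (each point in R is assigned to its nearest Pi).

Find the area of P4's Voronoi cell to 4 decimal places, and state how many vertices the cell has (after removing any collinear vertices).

1. box [0,54]×[0,42]: [(0, 0) (54, 0) (54, 42) (0, 42)]
2. ⊥bis P4·P0 via (28.15,28.62): [(0, 0) (54, 0) (54, 0.2869) (15.9426, 42) (0, 42)]  |A|=1474.254
3. ⊥bis P4·P1 via (22.67,29.775): [(0, 25.2975) (0, 0) (54, 0) (54, 0.2869) (26.4204, 30.5157)]  |A|=1162.066
4. ⊥bis P4·P2 via (23.945,20.38): [(0, 25.2975) (0, 18.9765) (35.0728, 21.0322) (26.4204, 30.5157)]  |A|=258.7013
5. ⊥bis P4·P3 via (19.45,29.07): [(19.5427, 29.1573) (9.3186, 19.5227) (35.0728, 21.0322) (26.4204, 30.5157)]  |A|=154.8382
6. ⊥bis P4·P5 via (16.645,28.915): [(19.5427, 29.1573) (12.9729, 22.9663) (10.9046, 19.6157) (35.0728, 21.0322) (26.4204, 30.5157)]  |A|=152.2773
7. ⊥bis P4·P6 via (35.33,24.615): [(19.5427, 29.1573) (12.9729, 22.9663) (10.9046, 19.6157) (35.0728, 21.0322) (26.4204, 30.5157)]  |A|=152.2773
8. ⊥bis P4·P7 via (31.18,17.335): [(19.5427, 29.1573) (12.9729, 22.9663) (10.9046, 19.6157) (34.7319, 21.0122) (34.9166, 21.2034) (26.4204, 30.5157)]  |A|=152.2466
9. ⊥bis P4·P8 via (37.04,25.715): [(19.5427, 29.1573) (12.9729, 22.9663) (10.9046, 19.6157) (34.7319, 21.0122) (34.9166, 21.2034) (26.4204, 30.5157)]  |A|=152.2466
10. canonical 6-gon: [(19.5427, 29.1573) (12.9729, 22.9663) (10.9046, 19.6157) (34.7319, 21.0122) (34.9166, 21.2034) (26.4204, 30.5157)]
11. shoelace: 152.2466

Area of P4's cell: 152.2466 (6 vertices)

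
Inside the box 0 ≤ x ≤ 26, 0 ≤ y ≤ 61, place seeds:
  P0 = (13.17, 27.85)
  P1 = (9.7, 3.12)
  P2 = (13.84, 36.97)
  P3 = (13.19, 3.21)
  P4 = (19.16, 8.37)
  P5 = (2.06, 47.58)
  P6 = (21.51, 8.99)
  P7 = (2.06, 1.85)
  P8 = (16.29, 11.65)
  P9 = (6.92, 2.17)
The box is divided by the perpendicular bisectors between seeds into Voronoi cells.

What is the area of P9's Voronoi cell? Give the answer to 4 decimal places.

Area of P9's cell: 37.5274

1. box [0,26]×[0,61]: [(0, 0) (26, 0) (26, 61) (0, 61)]
2. ⊥bis P9·P0 via (10.045,15.01): [(0, 17.4548) (0, 0) (26, 0) (26, 11.1269)]  |A|=371.5611
3. ⊥bis P9·P1 via (8.31,2.645): [(3.5439, 16.5922) (0, 17.4548) (0, 0) (9.2139, 0)]  |A|=107.3679
4. ⊥bis P9·P2 via (10.38,19.57): [(3.5439, 16.5922) (0, 17.4548) (0, 0) (9.2139, 0)]  |A|=107.3679
5. ⊥bis P9·P3 via (10.055,2.69): [(3.5439, 16.5922) (0, 17.4548) (0, 0) (9.2139, 0)]  |A|=107.3679
6. ⊥bis P9·P4 via (13.04,5.27): [(3.5439, 16.5922) (0, 17.4548) (0, 0) (9.2139, 0)]  |A|=107.3679
7. ⊥bis P9·P5 via (4.49,24.875): [(3.5439, 16.5922) (0, 17.4548) (0, 0) (9.2139, 0)]  |A|=107.3679
8. ⊥bis P9·P6 via (14.215,5.58): [(3.5439, 16.5922) (0, 17.4548) (0, 0) (9.2139, 0)]  |A|=107.3679
9. ⊥bis P9·P7 via (4.49,2.01): [(3.5439, 16.5922) (3.5296, 16.5957) (4.6223, 0) (9.2139, 0)]  |A|=38.208
10. ⊥bis P9·P8 via (11.605,6.91): [(4.4286, 14.0031) (3.6496, 14.7731) (4.6223, 0) (9.2139, 0)]  |A|=37.5274
11. canonical 4-gon: [(4.4286, 14.0031) (3.6496, 14.7731) (4.6223, 0) (9.2139, 0)]
12. shoelace: 37.5274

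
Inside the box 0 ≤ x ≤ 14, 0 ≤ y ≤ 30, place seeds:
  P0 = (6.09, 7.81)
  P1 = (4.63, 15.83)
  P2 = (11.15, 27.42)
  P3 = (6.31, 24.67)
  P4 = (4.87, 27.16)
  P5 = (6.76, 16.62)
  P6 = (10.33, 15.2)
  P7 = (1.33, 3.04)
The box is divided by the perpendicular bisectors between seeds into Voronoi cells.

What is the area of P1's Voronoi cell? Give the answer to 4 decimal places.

1. box [0,14]×[0,30]: [(0, 0) (14, 0) (14, 30) (0, 30)]
2. ⊥bis P1·P0 via (5.36,11.82): [(0, 10.8442) (14, 13.3929) (14, 30) (0, 30)]  |A|=250.3402
3. ⊥bis P1·P2 via (7.89,21.625): [(0, 26.0636) (0, 10.8442) (14, 13.3929) (14, 18.1878)]  |A|=140.0997
4. ⊥bis P1·P3 via (5.47,20.25): [(12.8158, 18.854) (0, 21.2895) (0, 10.8442) (14, 13.3929) (14, 18.1878)]  |A|=109.5083
5. ⊥bis P1·P4 via (4.75,21.495): [(12.8158, 18.854) (0, 21.2895) (0, 10.8442) (14, 13.3929) (14, 18.1878)]  |A|=109.5083
6. ⊥bis P1·P5 via (5.695,16.225): [(4.106, 20.5092) (0, 21.2895) (0, 10.8442) (7.2043, 12.1557)]  |A|=53.5663
7. ⊥bis P1·P6 via (7.48,15.515): [(7.1306, 12.3542) (4.106, 20.5092) (0, 21.2895) (0, 10.8442) (7.1068, 12.138)]  |A|=53.556
8. ⊥bis P1·P7 via (2.98,9.435): [(7.1306, 12.3542) (4.106, 20.5092) (0, 21.2895) (0, 10.8442) (7.1068, 12.138)]  |A|=53.556
9. canonical 5-gon: [(7.1306, 12.3542) (4.106, 20.5092) (0, 21.2895) (0, 10.8442) (7.1068, 12.138)]
10. shoelace: 53.556

Area of P1's cell: 53.5560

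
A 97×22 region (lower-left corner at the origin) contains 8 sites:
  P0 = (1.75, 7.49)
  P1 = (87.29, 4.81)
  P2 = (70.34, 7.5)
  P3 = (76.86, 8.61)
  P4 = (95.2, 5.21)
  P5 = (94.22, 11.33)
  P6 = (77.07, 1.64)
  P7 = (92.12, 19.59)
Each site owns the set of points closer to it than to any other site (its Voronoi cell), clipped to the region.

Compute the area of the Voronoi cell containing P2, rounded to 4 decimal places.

Area of P2's cell: 801.9746

1. box [0,97]×[0,22]: [(0, 0) (97, 0) (97, 22) (0, 22)]
2. ⊥bis P2·P0 via (36.045,7.495): [(36.0461, 0) (97, 0) (97, 22) (36.0429, 22)]  |A|=1341.0212
3. ⊥bis P2·P1 via (78.815,6.155): [(36.0461, 0) (77.8382, 0) (81.3296, 22) (36.0429, 22)]  |A|=957.8673
4. ⊥bis P2·P3 via (73.6,8.055): [(36.0461, 0) (74.9713, 0) (71.2259, 22) (36.0429, 22)]  |A|=815.191
5. ⊥bis P2·P4 via (82.77,6.355): [(36.0461, 0) (74.9713, 0) (71.2259, 22) (36.0429, 22)]  |A|=815.191
6. ⊥bis P2·P5 via (82.28,9.415): [(36.0461, 0) (74.9713, 0) (71.2259, 22) (36.0429, 22)]  |A|=815.191
7. ⊥bis P2·P6 via (73.705,4.57): [(36.0461, 0) (69.7258, 0) (74.1134, 5.0391) (71.2259, 22) (36.0429, 22)]  |A|=801.9746
8. ⊥bis P2·P7 via (81.23,13.545): [(36.0461, 0) (69.7258, 0) (74.1134, 5.0391) (71.2259, 22) (36.0429, 22)]  |A|=801.9746
9. canonical 5-gon: [(36.0461, 0) (69.7258, 0) (74.1134, 5.0391) (71.2259, 22) (36.0429, 22)]
10. shoelace: 801.9746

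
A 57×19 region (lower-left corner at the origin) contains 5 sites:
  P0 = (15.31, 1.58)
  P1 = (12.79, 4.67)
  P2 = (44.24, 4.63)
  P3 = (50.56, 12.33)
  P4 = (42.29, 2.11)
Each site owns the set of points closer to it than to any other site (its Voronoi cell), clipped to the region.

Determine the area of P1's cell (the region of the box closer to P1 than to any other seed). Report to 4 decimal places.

Area of P1's cell: 405.3388

1. box [0,57]×[0,19]: [(0, 0) (57, 0) (57, 19) (0, 19)]
2. ⊥bis P1·P0 via (14.05,3.125): [(0, 0) (10.2182, 0) (33.5158, 19) (0, 19)]  |A|=415.4723
3. ⊥bis P1·P2 via (28.515,4.65): [(0, 0) (10.2182, 0) (28.5281, 14.9324) (28.5333, 19) (0, 19)]  |A|=405.3388
4. ⊥bis P1·P3 via (31.675,8.5): [(0, 0) (10.2182, 0) (28.5281, 14.9324) (28.5333, 19) (0, 19)]  |A|=405.3388
5. ⊥bis P1·P4 via (27.54,3.39): [(0, 0) (10.2182, 0) (28.5281, 14.9324) (28.5333, 19) (0, 19)]  |A|=405.3388
6. canonical 5-gon: [(0, 0) (10.2182, 0) (28.5281, 14.9324) (28.5333, 19) (0, 19)]
7. shoelace: 405.3388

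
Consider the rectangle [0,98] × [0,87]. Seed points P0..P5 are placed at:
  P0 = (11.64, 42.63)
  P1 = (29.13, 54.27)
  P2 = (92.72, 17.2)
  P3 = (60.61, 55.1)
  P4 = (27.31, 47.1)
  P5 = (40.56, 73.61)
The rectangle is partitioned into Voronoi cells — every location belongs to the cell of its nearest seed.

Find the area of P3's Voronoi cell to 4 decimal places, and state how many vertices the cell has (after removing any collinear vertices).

Area of P3's cell: 2407.7428 (6 vertices)

1. box [0,98]×[0,87]: [(0, 0) (98, 0) (98, 87) (0, 87)]
2. ⊥bis P3·P0 via (36.125,48.865): [(48.5683, 0) (98, 0) (98, 87) (26.4141, 87)]  |A|=5264.2678
3. ⊥bis P3·P1 via (44.87,54.685): [(46.0512, 9.8845) (48.5683, 0) (98, 0) (98, 87) (44.018, 87)]  |A|=4585.5015
4. ⊥bis P3·P2 via (76.665,36.15): [(46.0427, 10.2059) (98, 54.2256) (98, 87) (44.018, 87)]  |A|=2924.1829
5. ⊥bis P3·P4 via (43.96,51.1): [(45.0884, 46.4032) (52.4752, 15.6557) (98, 54.2256) (98, 87) (44.018, 87)]  |A|=2805.1641
6. ⊥bis P3·P5 via (50.585,64.355): [(44.7808, 58.0679) (45.0884, 46.4032) (52.4752, 15.6557) (98, 54.2256) (98, 87) (71.4907, 87)]  |A|=2407.7428
7. canonical 6-gon: [(44.7808, 58.0679) (45.0884, 46.4032) (52.4752, 15.6557) (98, 54.2256) (98, 87) (71.4907, 87)]
8. shoelace: 2407.7428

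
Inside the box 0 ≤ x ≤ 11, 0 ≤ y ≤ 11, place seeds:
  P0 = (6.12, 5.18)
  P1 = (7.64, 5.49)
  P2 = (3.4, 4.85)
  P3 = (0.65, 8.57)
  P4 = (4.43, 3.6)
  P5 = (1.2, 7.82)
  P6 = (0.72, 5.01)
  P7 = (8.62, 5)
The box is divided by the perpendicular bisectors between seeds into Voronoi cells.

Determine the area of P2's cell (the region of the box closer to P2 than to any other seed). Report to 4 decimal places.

1. box [0,11]×[0,11]: [(0, 0) (11, 0) (11, 11) (0, 11)]
2. ⊥bis P2·P0 via (4.76,5.015): [(0, 0) (5.3684, 0) (4.0339, 11) (0, 11)]  |A|=51.7127
3. ⊥bis P2·P1 via (5.52,5.17): [(0, 0) (5.3684, 0) (4.0339, 11) (0, 11)]  |A|=51.7127
4. ⊥bis P2·P3 via (2.025,6.71): [(0, 5.213) (0, 0) (5.3684, 0) (4.3462, 8.4259)]  |A|=33.9454
5. ⊥bis P2·P4 via (3.915,4.225): [(0, 5.213) (0, 0.999) (4.7703, 4.9298) (4.3462, 8.4259)]  |A|=18.3298
6. ⊥bis P2·P5 via (2.3,6.335): [(0, 4.6313) (0, 0.999) (4.7703, 4.9298) (4.4102, 7.8981)]  |A|=15.7972
7. ⊥bis P2·P6 via (2.06,4.93): [(2.1367, 6.214) (1.9198, 2.5809) (4.7703, 4.9298) (4.4102, 7.8981)]  |A|=8.601
8. ⊥bis P2·P7 via (6.01,4.925): [(2.1367, 6.214) (1.9198, 2.5809) (4.7703, 4.9298) (4.4102, 7.8981)]  |A|=8.601
9. canonical 4-gon: [(2.1367, 6.214) (1.9198, 2.5809) (4.7703, 4.9298) (4.4102, 7.8981)]
10. shoelace: 8.601

Area of P2's cell: 8.6010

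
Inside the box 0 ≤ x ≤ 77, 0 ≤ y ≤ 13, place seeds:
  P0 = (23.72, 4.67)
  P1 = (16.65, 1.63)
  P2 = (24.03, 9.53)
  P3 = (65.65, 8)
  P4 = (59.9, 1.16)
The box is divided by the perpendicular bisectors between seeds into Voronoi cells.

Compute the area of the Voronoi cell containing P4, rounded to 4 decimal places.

Area of P4's cell: 234.9319

1. box [0,77]×[0,13]: [(0, 0) (77, 0) (77, 13) (0, 13)]
2. ⊥bis P4·P0 via (41.81,2.915): [(41.5272, 0) (77, 0) (77, 13) (42.7884, 13)]  |A|=452.9486
3. ⊥bis P4·P1 via (38.275,1.395): [(41.5272, 0) (77, 0) (77, 13) (42.7884, 13)]  |A|=452.9486
4. ⊥bis P4·P2 via (41.965,5.345): [(42.1032, 5.9373) (41.5272, 0) (77, 0) (77, 13) (43.7512, 13)]  |A|=449.5485
5. ⊥bis P4·P3 via (62.775,4.58): [(42.1032, 5.9373) (41.5272, 0) (68.2232, 0) (52.7589, 13) (43.7512, 13)]  |A|=234.9319
6. canonical 5-gon: [(42.1032, 5.9373) (41.5272, 0) (68.2232, 0) (52.7589, 13) (43.7512, 13)]
7. shoelace: 234.9319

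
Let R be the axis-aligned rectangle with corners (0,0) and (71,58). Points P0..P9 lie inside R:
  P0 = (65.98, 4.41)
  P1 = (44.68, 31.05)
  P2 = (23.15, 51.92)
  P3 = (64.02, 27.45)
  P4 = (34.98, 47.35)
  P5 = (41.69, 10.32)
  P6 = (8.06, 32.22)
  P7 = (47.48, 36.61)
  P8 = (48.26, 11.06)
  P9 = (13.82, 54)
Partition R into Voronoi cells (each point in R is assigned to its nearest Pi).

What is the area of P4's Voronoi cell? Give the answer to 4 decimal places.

Area of P4's cell: 409.2993

1. box [0,71]×[0,58]: [(0, 0) (71, 0) (71, 58) (0, 58)]
2. ⊥bis P4·P0 via (50.48,25.88): [(0, 0) (14.632, 0) (71, 40.6942) (71, 58) (0, 58)]  |A|=2971.0763
3. ⊥bis P4·P1 via (39.83,39.2): [(0, 15.4975) (71, 57.749) (71, 58) (0, 58)]  |A|=1517.7491
4. ⊥bis P4·P2 via (29.065,49.635): [(20.6171, 27.7665) (71, 57.749) (71, 58) (32.2964, 58)]  |A|=591.3936
5. ⊥bis P4·P3 via (49.5,37.4): [(20.6171, 27.7665) (58.2416, 50.1566) (63.6164, 58) (32.2964, 58)]  |A|=560.8362
6. ⊥bis P4·P5 via (38.335,28.835): [(20.6171, 27.7665) (58.2416, 50.1566) (63.6164, 58) (32.2964, 58)]  |A|=560.8362
7. ⊥bis P4·P6 via (21.52,39.785): [(23.7364, 35.8414) (26.3555, 31.1814) (58.2416, 50.1566) (63.6164, 58) (32.2964, 58)]  |A|=542.9939
8. ⊥bis P4·P7 via (41.23,41.98): [(23.7364, 35.8414) (26.3555, 31.1814) (37.8071, 37.9962) (54.9944, 58) (32.2964, 58)]  |A|=409.2993
9. ⊥bis P4·P8 via (41.62,29.205): [(23.7364, 35.8414) (26.3555, 31.1814) (37.8071, 37.9962) (54.9944, 58) (32.2964, 58)]  |A|=409.2993
10. ⊥bis P4·P9 via (24.4,50.675): [(23.7364, 35.8414) (26.3555, 31.1814) (37.8071, 37.9962) (54.9944, 58) (32.2964, 58)]  |A|=409.2993
11. canonical 5-gon: [(23.7364, 35.8414) (26.3555, 31.1814) (37.8071, 37.9962) (54.9944, 58) (32.2964, 58)]
12. shoelace: 409.2993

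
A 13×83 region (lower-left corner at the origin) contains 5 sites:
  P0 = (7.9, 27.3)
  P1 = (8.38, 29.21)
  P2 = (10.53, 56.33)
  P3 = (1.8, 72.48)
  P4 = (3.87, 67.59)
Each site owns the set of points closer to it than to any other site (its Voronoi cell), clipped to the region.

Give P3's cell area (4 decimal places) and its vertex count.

1. box [0,13]×[0,83]: [(0, 0) (13, 0) (13, 83) (0, 83)]
2. ⊥bis P3·P0 via (4.85,49.89): [(0, 49.2352) (13, 50.9904) (13, 83) (0, 83)]  |A|=427.5339
3. ⊥bis P3·P1 via (5.09,50.845): [(0, 50.071) (13, 52.0479) (13, 83) (0, 83)]  |A|=415.2276
4. ⊥bis P3·P2 via (6.165,64.405): [(0, 61.0725) (13, 68.0997) (13, 83) (0, 83)]  |A|=239.3809
5. ⊥bis P3·P4 via (2.835,70.035): [(0, 68.8349) (13, 74.338) (13, 83) (0, 83)]  |A|=148.3763
6. canonical 4-gon: [(0, 68.8349) (13, 74.338) (13, 83) (0, 83)]
7. shoelace: 148.3763

Area of P3's cell: 148.3763 (4 vertices)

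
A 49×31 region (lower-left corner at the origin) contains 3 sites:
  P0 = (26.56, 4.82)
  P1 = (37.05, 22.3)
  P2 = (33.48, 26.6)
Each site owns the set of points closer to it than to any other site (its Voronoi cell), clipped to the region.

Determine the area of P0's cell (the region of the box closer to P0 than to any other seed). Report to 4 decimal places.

1. box [0,49]×[0,31]: [(0, 0) (49, 0) (49, 31) (0, 31)]
2. ⊥bis P0·P1 via (31.805,13.56): [(0, 0) (49, 0) (49, 3.241) (2.7439, 31) (0, 31)]  |A|=876.9889
3. ⊥bis P0·P2 via (30.02,15.71): [(0, 25.248) (0, 0) (49, 0) (49, 3.241) (26.1998, 16.9238)]  |A|=782.327
4. canonical 5-gon: [(0, 25.248) (0, 0) (49, 0) (49, 3.241) (26.1998, 16.9238)]
5. shoelace: 782.327

Area of P0's cell: 782.3270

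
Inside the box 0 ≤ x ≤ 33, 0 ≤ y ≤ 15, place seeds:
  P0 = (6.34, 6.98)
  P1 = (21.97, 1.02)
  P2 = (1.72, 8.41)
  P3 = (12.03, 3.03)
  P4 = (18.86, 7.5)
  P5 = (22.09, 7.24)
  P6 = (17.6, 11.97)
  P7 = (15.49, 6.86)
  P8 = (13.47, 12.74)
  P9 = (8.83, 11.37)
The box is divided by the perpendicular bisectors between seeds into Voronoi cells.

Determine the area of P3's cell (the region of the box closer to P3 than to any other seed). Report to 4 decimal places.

Area of P3's cell: 48.0869

1. box [0,33]×[0,15]: [(0, 0) (33, 0) (33, 15) (0, 15)]
2. ⊥bis P3·P0 via (9.185,5.005): [(5.7105, 0) (33, 0) (33, 15) (16.1235, 15)]  |A|=331.2446
3. ⊥bis P3·P1 via (17,2.025): [(5.7105, 0) (16.5905, 0) (19.6237, 15) (16.1235, 15)]  |A|=107.8513
4. ⊥bis P3·P2 via (6.875,5.72): [(5.7105, 0) (16.5905, 0) (19.6237, 15) (16.1235, 15)]  |A|=107.8513
5. ⊥bis P3·P4 via (15.445,5.265): [(12.4948, 9.7728) (5.7105, 0) (16.5905, 0) (17.1335, 2.6851)]  |A|=61.3157
6. ⊥bis P3·P5 via (17.06,5.135): [(12.4948, 9.7728) (5.7105, 0) (16.5905, 0) (17.1335, 2.6851)]  |A|=61.3157
7. ⊥bis P3·P6 via (14.815,7.5): [(13.4089, 8.376) (12.0939, 9.1953) (5.7105, 0) (16.5905, 0) (17.1335, 2.6851)]  |A|=60.7718
8. ⊥bis P3·P7 via (13.76,4.945): [(10.9227, 7.5082) (5.7105, 0) (16.5905, 0) (16.9988, 2.0191)]  |A|=48.0991
9. ⊥bis P3·P8 via (12.75,7.885): [(10.9227, 7.5082) (5.7105, 0) (16.5905, 0) (16.9988, 2.0191)]  |A|=48.0991
10. ⊥bis P3·P9 via (10.43,7.2): [(11.0153, 7.4246) (10.81, 7.3458) (5.7105, 0) (16.5905, 0) (16.9988, 2.0191)]  |A|=48.0869
11. canonical 5-gon: [(11.0153, 7.4246) (10.81, 7.3458) (5.7105, 0) (16.5905, 0) (16.9988, 2.0191)]
12. shoelace: 48.0869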